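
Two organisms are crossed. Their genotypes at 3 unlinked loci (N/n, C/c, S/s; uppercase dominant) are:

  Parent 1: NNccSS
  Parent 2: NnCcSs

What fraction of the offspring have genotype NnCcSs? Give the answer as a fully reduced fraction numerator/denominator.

P(NnCcSs) = 1/8

NNccSS gametes: NcS×8
NnCcSs gametes: NCS×1, NCs×1, NcS×1, Ncs×1, nCS×1, nCs×1, ncS×1, ncs×1
NNccSS×NnCcSs grid (8·8=64): NNCcSS=8 NNCcSs=8 NNccSS=8 NNccSs=8 NnCcSS=8 NnCcSs=8 NnccSS=8 NnccSs=8
NnCcSs hits 8/64; gcd=8; 8÷8/64÷8 = 1/8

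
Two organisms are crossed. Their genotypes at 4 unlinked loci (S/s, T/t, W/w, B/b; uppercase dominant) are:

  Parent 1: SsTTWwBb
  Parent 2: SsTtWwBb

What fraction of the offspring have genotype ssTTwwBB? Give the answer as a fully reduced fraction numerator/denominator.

P(ssTTwwBB) = 1/128

SsTTWwBb gametes: STWB×2, STWb×2, STwB×2, STwb×2, sTWB×2, sTWb×2, sTwB×2, sTwb×2
SsTtWwBb gametes: STWB×1, STWb×1, STwB×1, STwb×1, StWB×1, StWb×1, StwB×1, Stwb×1, sTWB×1, sTWb×1, sTwB×1, sTwb×1, stWB×1, stWb×1, stwB×1, stwb×1
SsTTWwBb×SsTtWwBb grid (16·16=256): SSTTWWBB=2 SSTTWWBb=4 SSTTWWbb=2 SSTTWwBB=4 SSTTWwBb=8 SSTTWwbb=4 SSTTwwBB=2 SSTTwwBb=4 SSTTwwbb=2 SSTtWWBB=2 SSTtWWBb=4 SSTtWWbb=2 SSTtWwBB=4 SSTtWwBb=8 SSTtWwbb=4 SSTtwwBB=2 SSTtwwBb=4 SSTtwwbb=2 SsTTWWBB=4 SsTTWWBb=8 SsTTWWbb=4 SsTTWwBB=8 SsTTWwBb=16 SsTTWwbb=8 SsTTwwBB=4 SsTTwwBb=8 SsTTwwbb=4 SsTtWWBB=4 SsTtWWBb=8 SsTtWWbb=4 SsTtWwBB=8 SsTtWwBb=16 SsTtWwbb=8 SsTtwwBB=4 SsTtwwBb=8 SsTtwwbb=4 ssTTWWBB=2 ssTTWWBb=4 ssTTWWbb=2 ssTTWwBB=4 ssTTWwBb=8 ssTTWwbb=4 ssTTwwBB=2 ssTTwwBb=4 ssTTwwbb=2 ssTtWWBB=2 ssTtWWBb=4 ssTtWWbb=2 ssTtWwBB=4 ssTtWwBb=8 ssTtWwbb=4 ssTtwwBB=2 ssTtwwBb=4 ssTtwwbb=2
ssTTwwBB hits 2/256; gcd=2; 2÷2/256÷2 = 1/128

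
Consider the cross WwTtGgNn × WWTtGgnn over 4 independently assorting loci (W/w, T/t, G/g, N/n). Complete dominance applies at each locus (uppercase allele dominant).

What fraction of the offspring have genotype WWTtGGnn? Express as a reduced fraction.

P(WWTtGGnn) = 1/32

WwTtGgNn gametes: WTGN×1, WTGn×1, WTgN×1, WTgn×1, WtGN×1, WtGn×1, WtgN×1, Wtgn×1, wTGN×1, wTGn×1, wTgN×1, wTgn×1, wtGN×1, wtGn×1, wtgN×1, wtgn×1
WWTtGgnn gametes: WTGn×4, WTgn×4, WtGn×4, Wtgn×4
WwTtGgNn×WWTtGgnn grid (16·16=256): WWTTGGNn=4 WWTTGGnn=4 WWTTGgNn=8 WWTTGgnn=8 WWTTggNn=4 WWTTggnn=4 WWTtGGNn=8 WWTtGGnn=8 WWTtGgNn=16 WWTtGgnn=16 WWTtggNn=8 WWTtggnn=8 WWttGGNn=4 WWttGGnn=4 WWttGgNn=8 WWttGgnn=8 WWttggNn=4 WWttggnn=4 WwTTGGNn=4 WwTTGGnn=4 WwTTGgNn=8 WwTTGgnn=8 WwTTggNn=4 WwTTggnn=4 WwTtGGNn=8 WwTtGGnn=8 WwTtGgNn=16 WwTtGgnn=16 WwTtggNn=8 WwTtggnn=8 WwttGGNn=4 WwttGGnn=4 WwttGgNn=8 WwttGgnn=8 WwttggNn=4 Wwttggnn=4
WWTtGGnn hits 8/256; gcd=8; 8÷8/256÷8 = 1/32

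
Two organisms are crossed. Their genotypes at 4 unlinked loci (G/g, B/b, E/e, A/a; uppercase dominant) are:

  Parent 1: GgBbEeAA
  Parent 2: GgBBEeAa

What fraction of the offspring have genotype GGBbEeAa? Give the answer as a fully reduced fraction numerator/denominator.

GgBbEeAA gametes: GBEA×2, GBeA×2, GbEA×2, GbeA×2, gBEA×2, gBeA×2, gbEA×2, gbeA×2
GgBBEeAa gametes: GBEA×2, GBEa×2, GBeA×2, GBea×2, gBEA×2, gBEa×2, gBeA×2, gBea×2
GgBbEeAA×GgBBEeAa grid (16·16=256): GGBBEEAA=4 GGBBEEAa=4 GGBBEeAA=8 GGBBEeAa=8 GGBBeeAA=4 GGBBeeAa=4 GGBbEEAA=4 GGBbEEAa=4 GGBbEeAA=8 GGBbEeAa=8 GGBbeeAA=4 GGBbeeAa=4 GgBBEEAA=8 GgBBEEAa=8 GgBBEeAA=16 GgBBEeAa=16 GgBBeeAA=8 GgBBeeAa=8 GgBbEEAA=8 GgBbEEAa=8 GgBbEeAA=16 GgBbEeAa=16 GgBbeeAA=8 GgBbeeAa=8 ggBBEEAA=4 ggBBEEAa=4 ggBBEeAA=8 ggBBEeAa=8 ggBBeeAA=4 ggBBeeAa=4 ggBbEEAA=4 ggBbEEAa=4 ggBbEeAA=8 ggBbEeAa=8 ggBbeeAA=4 ggBbeeAa=4
GGBbEeAa hits 8/256; gcd=8; 8÷8/256÷8 = 1/32

P(GGBbEeAa) = 1/32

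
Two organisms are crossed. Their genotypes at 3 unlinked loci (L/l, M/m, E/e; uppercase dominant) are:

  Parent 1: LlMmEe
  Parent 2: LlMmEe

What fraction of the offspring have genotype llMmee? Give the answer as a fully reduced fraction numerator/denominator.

LlMmEe gametes: LME×1, LMe×1, LmE×1, Lme×1, lME×1, lMe×1, lmE×1, lme×1
LlMmEe gametes: LME×1, LMe×1, LmE×1, Lme×1, lME×1, lMe×1, lmE×1, lme×1
LlMmEe×LlMmEe grid (8·8=64): LLMMEE=1 LLMMEe=2 LLMMee=1 LLMmEE=2 LLMmEe=4 LLMmee=2 LLmmEE=1 LLmmEe=2 LLmmee=1 LlMMEE=2 LlMMEe=4 LlMMee=2 LlMmEE=4 LlMmEe=8 LlMmee=4 LlmmEE=2 LlmmEe=4 Llmmee=2 llMMEE=1 llMMEe=2 llMMee=1 llMmEE=2 llMmEe=4 llMmee=2 llmmEE=1 llmmEe=2 llmmee=1
llMmee hits 2/64; gcd=2; 2÷2/64÷2 = 1/32

P(llMmee) = 1/32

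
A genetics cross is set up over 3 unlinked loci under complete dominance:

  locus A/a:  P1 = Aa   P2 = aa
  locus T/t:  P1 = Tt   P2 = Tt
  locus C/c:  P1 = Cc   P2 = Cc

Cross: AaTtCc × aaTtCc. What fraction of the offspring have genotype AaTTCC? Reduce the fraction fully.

P(AaTTCC) = 1/32

AaTtCc gametes: ATC×1, ATc×1, AtC×1, Atc×1, aTC×1, aTc×1, atC×1, atc×1
aaTtCc gametes: aTC×2, aTc×2, atC×2, atc×2
AaTtCc×aaTtCc grid (8·8=64): AaTTCC=2 AaTTCc=4 AaTTcc=2 AaTtCC=4 AaTtCc=8 AaTtcc=4 AattCC=2 AattCc=4 Aattcc=2 aaTTCC=2 aaTTCc=4 aaTTcc=2 aaTtCC=4 aaTtCc=8 aaTtcc=4 aattCC=2 aattCc=4 aattcc=2
AaTTCC hits 2/64; gcd=2; 2÷2/64÷2 = 1/32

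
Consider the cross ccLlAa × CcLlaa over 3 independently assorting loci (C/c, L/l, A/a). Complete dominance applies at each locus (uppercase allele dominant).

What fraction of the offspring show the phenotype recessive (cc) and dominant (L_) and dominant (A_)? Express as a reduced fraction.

ccLlAa gametes: cLA×2, cLa×2, clA×2, cla×2
CcLlaa gametes: CLa×2, Cla×2, cLa×2, cla×2
ccLlAa×CcLlaa grid (8·8=64): CcLLAa=4 CcLLaa=4 CcLlAa=8 CcLlaa=8 CcllAa=4 Ccllaa=4 ccLLAa=4 ccLLaa=4 ccLlAa=8 ccLlaa=8 ccllAa=4 ccllaa=4
cc L_ A_ hits 12/64; gcd=4; 12÷4/64÷4 = 3/16

P(cc L_ A_) = 3/16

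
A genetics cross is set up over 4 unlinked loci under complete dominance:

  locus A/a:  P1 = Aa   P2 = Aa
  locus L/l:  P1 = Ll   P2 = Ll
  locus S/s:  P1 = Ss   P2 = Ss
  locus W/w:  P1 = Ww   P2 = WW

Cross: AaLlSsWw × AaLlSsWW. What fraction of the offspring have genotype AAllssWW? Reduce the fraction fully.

AaLlSsWw gametes: ALSW×1, ALSw×1, ALsW×1, ALsw×1, AlSW×1, AlSw×1, AlsW×1, Alsw×1, aLSW×1, aLSw×1, aLsW×1, aLsw×1, alSW×1, alSw×1, alsW×1, alsw×1
AaLlSsWW gametes: ALSW×2, ALsW×2, AlSW×2, AlsW×2, aLSW×2, aLsW×2, alSW×2, alsW×2
AaLlSsWw×AaLlSsWW grid (16·16=256): AALLSSWW=2 AALLSSWw=2 AALLSsWW=4 AALLSsWw=4 AALLssWW=2 AALLssWw=2 AALlSSWW=4 AALlSSWw=4 AALlSsWW=8 AALlSsWw=8 AALlssWW=4 AALlssWw=4 AAllSSWW=2 AAllSSWw=2 AAllSsWW=4 AAllSsWw=4 AAllssWW=2 AAllssWw=2 AaLLSSWW=4 AaLLSSWw=4 AaLLSsWW=8 AaLLSsWw=8 AaLLssWW=4 AaLLssWw=4 AaLlSSWW=8 AaLlSSWw=8 AaLlSsWW=16 AaLlSsWw=16 AaLlssWW=8 AaLlssWw=8 AallSSWW=4 AallSSWw=4 AallSsWW=8 AallSsWw=8 AallssWW=4 AallssWw=4 aaLLSSWW=2 aaLLSSWw=2 aaLLSsWW=4 aaLLSsWw=4 aaLLssWW=2 aaLLssWw=2 aaLlSSWW=4 aaLlSSWw=4 aaLlSsWW=8 aaLlSsWw=8 aaLlssWW=4 aaLlssWw=4 aallSSWW=2 aallSSWw=2 aallSsWW=4 aallSsWw=4 aallssWW=2 aallssWw=2
AAllssWW hits 2/256; gcd=2; 2÷2/256÷2 = 1/128

P(AAllssWW) = 1/128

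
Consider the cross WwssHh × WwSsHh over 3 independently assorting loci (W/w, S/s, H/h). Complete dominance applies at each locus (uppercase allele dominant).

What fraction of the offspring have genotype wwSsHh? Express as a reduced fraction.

P(wwSsHh) = 1/16

WwssHh gametes: WsH×2, Wsh×2, wsH×2, wsh×2
WwSsHh gametes: WSH×1, WSh×1, WsH×1, Wsh×1, wSH×1, wSh×1, wsH×1, wsh×1
WwssHh×WwSsHh grid (8·8=64): WWSsHH=2 WWSsHh=4 WWSshh=2 WWssHH=2 WWssHh=4 WWsshh=2 WwSsHH=4 WwSsHh=8 WwSshh=4 WwssHH=4 WwssHh=8 Wwsshh=4 wwSsHH=2 wwSsHh=4 wwSshh=2 wwssHH=2 wwssHh=4 wwsshh=2
wwSsHh hits 4/64; gcd=4; 4÷4/64÷4 = 1/16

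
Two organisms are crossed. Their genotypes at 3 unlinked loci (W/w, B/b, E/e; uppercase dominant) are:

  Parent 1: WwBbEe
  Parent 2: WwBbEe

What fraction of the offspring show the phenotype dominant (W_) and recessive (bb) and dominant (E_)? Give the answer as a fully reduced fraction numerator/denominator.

WwBbEe gametes: WBE×1, WBe×1, WbE×1, Wbe×1, wBE×1, wBe×1, wbE×1, wbe×1
WwBbEe gametes: WBE×1, WBe×1, WbE×1, Wbe×1, wBE×1, wBe×1, wbE×1, wbe×1
WwBbEe×WwBbEe grid (8·8=64): WWBBEE=1 WWBBEe=2 WWBBee=1 WWBbEE=2 WWBbEe=4 WWBbee=2 WWbbEE=1 WWbbEe=2 WWbbee=1 WwBBEE=2 WwBBEe=4 WwBBee=2 WwBbEE=4 WwBbEe=8 WwBbee=4 WwbbEE=2 WwbbEe=4 Wwbbee=2 wwBBEE=1 wwBBEe=2 wwBBee=1 wwBbEE=2 wwBbEe=4 wwBbee=2 wwbbEE=1 wwbbEe=2 wwbbee=1
W_ bb E_ hits 9/64; gcd=1; 9÷1/64÷1 = 9/64

P(W_ bb E_) = 9/64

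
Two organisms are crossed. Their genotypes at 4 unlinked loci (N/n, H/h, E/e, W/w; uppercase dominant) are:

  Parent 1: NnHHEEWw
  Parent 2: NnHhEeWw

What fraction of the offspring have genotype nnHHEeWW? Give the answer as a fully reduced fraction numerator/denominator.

NnHHEEWw gametes: NHEW×4, NHEw×4, nHEW×4, nHEw×4
NnHhEeWw gametes: NHEW×1, NHEw×1, NHeW×1, NHew×1, NhEW×1, NhEw×1, NheW×1, Nhew×1, nHEW×1, nHEw×1, nHeW×1, nHew×1, nhEW×1, nhEw×1, nheW×1, nhew×1
NnHHEEWw×NnHhEeWw grid (16·16=256): NNHHEEWW=4 NNHHEEWw=8 NNHHEEww=4 NNHHEeWW=4 NNHHEeWw=8 NNHHEeww=4 NNHhEEWW=4 NNHhEEWw=8 NNHhEEww=4 NNHhEeWW=4 NNHhEeWw=8 NNHhEeww=4 NnHHEEWW=8 NnHHEEWw=16 NnHHEEww=8 NnHHEeWW=8 NnHHEeWw=16 NnHHEeww=8 NnHhEEWW=8 NnHhEEWw=16 NnHhEEww=8 NnHhEeWW=8 NnHhEeWw=16 NnHhEeww=8 nnHHEEWW=4 nnHHEEWw=8 nnHHEEww=4 nnHHEeWW=4 nnHHEeWw=8 nnHHEeww=4 nnHhEEWW=4 nnHhEEWw=8 nnHhEEww=4 nnHhEeWW=4 nnHhEeWw=8 nnHhEeww=4
nnHHEeWW hits 4/256; gcd=4; 4÷4/256÷4 = 1/64

P(nnHHEeWW) = 1/64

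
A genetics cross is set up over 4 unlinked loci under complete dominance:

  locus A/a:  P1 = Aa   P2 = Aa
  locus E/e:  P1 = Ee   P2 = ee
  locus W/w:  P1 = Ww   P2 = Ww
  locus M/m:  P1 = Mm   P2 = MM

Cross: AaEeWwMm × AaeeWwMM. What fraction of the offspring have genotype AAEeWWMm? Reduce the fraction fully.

P(AAEeWWMm) = 1/64

AaEeWwMm gametes: AEWM×1, AEWm×1, AEwM×1, AEwm×1, AeWM×1, AeWm×1, AewM×1, Aewm×1, aEWM×1, aEWm×1, aEwM×1, aEwm×1, aeWM×1, aeWm×1, aewM×1, aewm×1
AaeeWwMM gametes: AeWM×4, AewM×4, aeWM×4, aewM×4
AaEeWwMm×AaeeWwMM grid (16·16=256): AAEeWWMM=4 AAEeWWMm=4 AAEeWwMM=8 AAEeWwMm=8 AAEewwMM=4 AAEewwMm=4 AAeeWWMM=4 AAeeWWMm=4 AAeeWwMM=8 AAeeWwMm=8 AAeewwMM=4 AAeewwMm=4 AaEeWWMM=8 AaEeWWMm=8 AaEeWwMM=16 AaEeWwMm=16 AaEewwMM=8 AaEewwMm=8 AaeeWWMM=8 AaeeWWMm=8 AaeeWwMM=16 AaeeWwMm=16 AaeewwMM=8 AaeewwMm=8 aaEeWWMM=4 aaEeWWMm=4 aaEeWwMM=8 aaEeWwMm=8 aaEewwMM=4 aaEewwMm=4 aaeeWWMM=4 aaeeWWMm=4 aaeeWwMM=8 aaeeWwMm=8 aaeewwMM=4 aaeewwMm=4
AAEeWWMm hits 4/256; gcd=4; 4÷4/256÷4 = 1/64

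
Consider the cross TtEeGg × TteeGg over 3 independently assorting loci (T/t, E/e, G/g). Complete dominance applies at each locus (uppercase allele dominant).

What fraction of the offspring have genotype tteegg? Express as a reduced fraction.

TtEeGg gametes: TEG×1, TEg×1, TeG×1, Teg×1, tEG×1, tEg×1, teG×1, teg×1
TteeGg gametes: TeG×2, Teg×2, teG×2, teg×2
TtEeGg×TteeGg grid (8·8=64): TTEeGG=2 TTEeGg=4 TTEegg=2 TTeeGG=2 TTeeGg=4 TTeegg=2 TtEeGG=4 TtEeGg=8 TtEegg=4 TteeGG=4 TteeGg=8 Tteegg=4 ttEeGG=2 ttEeGg=4 ttEegg=2 tteeGG=2 tteeGg=4 tteegg=2
tteegg hits 2/64; gcd=2; 2÷2/64÷2 = 1/32

P(tteegg) = 1/32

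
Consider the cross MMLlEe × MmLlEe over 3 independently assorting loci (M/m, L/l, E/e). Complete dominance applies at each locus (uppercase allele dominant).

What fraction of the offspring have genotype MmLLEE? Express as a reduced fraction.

MMLlEe gametes: MLE×2, MLe×2, MlE×2, Mle×2
MmLlEe gametes: MLE×1, MLe×1, MlE×1, Mle×1, mLE×1, mLe×1, mlE×1, mle×1
MMLlEe×MmLlEe grid (8·8=64): MMLLEE=2 MMLLEe=4 MMLLee=2 MMLlEE=4 MMLlEe=8 MMLlee=4 MMllEE=2 MMllEe=4 MMllee=2 MmLLEE=2 MmLLEe=4 MmLLee=2 MmLlEE=4 MmLlEe=8 MmLlee=4 MmllEE=2 MmllEe=4 Mmllee=2
MmLLEE hits 2/64; gcd=2; 2÷2/64÷2 = 1/32

P(MmLLEE) = 1/32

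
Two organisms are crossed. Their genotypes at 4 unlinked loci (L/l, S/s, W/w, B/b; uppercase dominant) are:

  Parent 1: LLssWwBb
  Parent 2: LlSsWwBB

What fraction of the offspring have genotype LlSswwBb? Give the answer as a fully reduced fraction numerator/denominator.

P(LlSswwBb) = 1/32

LLssWwBb gametes: LsWB×4, LsWb×4, LswB×4, Lswb×4
LlSsWwBB gametes: LSWB×2, LSwB×2, LsWB×2, LswB×2, lSWB×2, lSwB×2, lsWB×2, lswB×2
LLssWwBb×LlSsWwBB grid (16·16=256): LLSsWWBB=8 LLSsWWBb=8 LLSsWwBB=16 LLSsWwBb=16 LLSswwBB=8 LLSswwBb=8 LLssWWBB=8 LLssWWBb=8 LLssWwBB=16 LLssWwBb=16 LLsswwBB=8 LLsswwBb=8 LlSsWWBB=8 LlSsWWBb=8 LlSsWwBB=16 LlSsWwBb=16 LlSswwBB=8 LlSswwBb=8 LlssWWBB=8 LlssWWBb=8 LlssWwBB=16 LlssWwBb=16 LlsswwBB=8 LlsswwBb=8
LlSswwBb hits 8/256; gcd=8; 8÷8/256÷8 = 1/32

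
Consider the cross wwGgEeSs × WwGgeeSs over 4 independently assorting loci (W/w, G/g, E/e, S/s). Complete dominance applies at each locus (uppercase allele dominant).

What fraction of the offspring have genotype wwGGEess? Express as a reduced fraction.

P(wwGGEess) = 1/64

wwGgEeSs gametes: wGES×2, wGEs×2, wGeS×2, wGes×2, wgES×2, wgEs×2, wgeS×2, wges×2
WwGgeeSs gametes: WGeS×2, WGes×2, WgeS×2, Wges×2, wGeS×2, wGes×2, wgeS×2, wges×2
wwGgEeSs×WwGgeeSs grid (16·16=256): WwGGEeSS=4 WwGGEeSs=8 WwGGEess=4 WwGGeeSS=4 WwGGeeSs=8 WwGGeess=4 WwGgEeSS=8 WwGgEeSs=16 WwGgEess=8 WwGgeeSS=8 WwGgeeSs=16 WwGgeess=8 WwggEeSS=4 WwggEeSs=8 WwggEess=4 WwggeeSS=4 WwggeeSs=8 Wwggeess=4 wwGGEeSS=4 wwGGEeSs=8 wwGGEess=4 wwGGeeSS=4 wwGGeeSs=8 wwGGeess=4 wwGgEeSS=8 wwGgEeSs=16 wwGgEess=8 wwGgeeSS=8 wwGgeeSs=16 wwGgeess=8 wwggEeSS=4 wwggEeSs=8 wwggEess=4 wwggeeSS=4 wwggeeSs=8 wwggeess=4
wwGGEess hits 4/256; gcd=4; 4÷4/256÷4 = 1/64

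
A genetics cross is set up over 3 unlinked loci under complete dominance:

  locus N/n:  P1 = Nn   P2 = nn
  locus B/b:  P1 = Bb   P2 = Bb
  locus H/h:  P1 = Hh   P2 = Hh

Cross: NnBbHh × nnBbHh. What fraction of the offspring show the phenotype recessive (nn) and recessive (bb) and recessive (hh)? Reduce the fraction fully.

NnBbHh gametes: NBH×1, NBh×1, NbH×1, Nbh×1, nBH×1, nBh×1, nbH×1, nbh×1
nnBbHh gametes: nBH×2, nBh×2, nbH×2, nbh×2
NnBbHh×nnBbHh grid (8·8=64): NnBBHH=2 NnBBHh=4 NnBBhh=2 NnBbHH=4 NnBbHh=8 NnBbhh=4 NnbbHH=2 NnbbHh=4 Nnbbhh=2 nnBBHH=2 nnBBHh=4 nnBBhh=2 nnBbHH=4 nnBbHh=8 nnBbhh=4 nnbbHH=2 nnbbHh=4 nnbbhh=2
nn bb hh hits 2/64; gcd=2; 2÷2/64÷2 = 1/32

P(nn bb hh) = 1/32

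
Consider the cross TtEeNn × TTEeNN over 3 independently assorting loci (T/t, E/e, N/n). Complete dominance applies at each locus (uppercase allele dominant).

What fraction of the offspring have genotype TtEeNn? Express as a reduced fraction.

TtEeNn gametes: TEN×1, TEn×1, TeN×1, Ten×1, tEN×1, tEn×1, teN×1, ten×1
TTEeNN gametes: TEN×4, TeN×4
TtEeNn×TTEeNN grid (8·8=64): TTEENN=4 TTEENn=4 TTEeNN=8 TTEeNn=8 TTeeNN=4 TTeeNn=4 TtEENN=4 TtEENn=4 TtEeNN=8 TtEeNn=8 TteeNN=4 TteeNn=4
TtEeNn hits 8/64; gcd=8; 8÷8/64÷8 = 1/8

P(TtEeNn) = 1/8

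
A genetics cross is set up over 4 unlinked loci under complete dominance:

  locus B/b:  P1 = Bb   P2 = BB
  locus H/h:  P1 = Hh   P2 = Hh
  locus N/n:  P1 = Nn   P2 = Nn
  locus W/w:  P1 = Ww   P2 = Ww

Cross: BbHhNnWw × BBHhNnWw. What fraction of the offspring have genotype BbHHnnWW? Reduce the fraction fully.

BbHhNnWw gametes: BHNW×1, BHNw×1, BHnW×1, BHnw×1, BhNW×1, BhNw×1, BhnW×1, Bhnw×1, bHNW×1, bHNw×1, bHnW×1, bHnw×1, bhNW×1, bhNw×1, bhnW×1, bhnw×1
BBHhNnWw gametes: BHNW×2, BHNw×2, BHnW×2, BHnw×2, BhNW×2, BhNw×2, BhnW×2, Bhnw×2
BbHhNnWw×BBHhNnWw grid (16·16=256): BBHHNNWW=2 BBHHNNWw=4 BBHHNNww=2 BBHHNnWW=4 BBHHNnWw=8 BBHHNnww=4 BBHHnnWW=2 BBHHnnWw=4 BBHHnnww=2 BBHhNNWW=4 BBHhNNWw=8 BBHhNNww=4 BBHhNnWW=8 BBHhNnWw=16 BBHhNnww=8 BBHhnnWW=4 BBHhnnWw=8 BBHhnnww=4 BBhhNNWW=2 BBhhNNWw=4 BBhhNNww=2 BBhhNnWW=4 BBhhNnWw=8 BBhhNnww=4 BBhhnnWW=2 BBhhnnWw=4 BBhhnnww=2 BbHHNNWW=2 BbHHNNWw=4 BbHHNNww=2 BbHHNnWW=4 BbHHNnWw=8 BbHHNnww=4 BbHHnnWW=2 BbHHnnWw=4 BbHHnnww=2 BbHhNNWW=4 BbHhNNWw=8 BbHhNNww=4 BbHhNnWW=8 BbHhNnWw=16 BbHhNnww=8 BbHhnnWW=4 BbHhnnWw=8 BbHhnnww=4 BbhhNNWW=2 BbhhNNWw=4 BbhhNNww=2 BbhhNnWW=4 BbhhNnWw=8 BbhhNnww=4 BbhhnnWW=2 BbhhnnWw=4 Bbhhnnww=2
BbHHnnWW hits 2/256; gcd=2; 2÷2/256÷2 = 1/128

P(BbHHnnWW) = 1/128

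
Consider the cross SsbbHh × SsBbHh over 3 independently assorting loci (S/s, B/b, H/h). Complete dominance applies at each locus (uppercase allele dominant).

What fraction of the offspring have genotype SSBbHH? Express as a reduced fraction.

SsbbHh gametes: SbH×2, Sbh×2, sbH×2, sbh×2
SsBbHh gametes: SBH×1, SBh×1, SbH×1, Sbh×1, sBH×1, sBh×1, sbH×1, sbh×1
SsbbHh×SsBbHh grid (8·8=64): SSBbHH=2 SSBbHh=4 SSBbhh=2 SSbbHH=2 SSbbHh=4 SSbbhh=2 SsBbHH=4 SsBbHh=8 SsBbhh=4 SsbbHH=4 SsbbHh=8 Ssbbhh=4 ssBbHH=2 ssBbHh=4 ssBbhh=2 ssbbHH=2 ssbbHh=4 ssbbhh=2
SSBbHH hits 2/64; gcd=2; 2÷2/64÷2 = 1/32

P(SSBbHH) = 1/32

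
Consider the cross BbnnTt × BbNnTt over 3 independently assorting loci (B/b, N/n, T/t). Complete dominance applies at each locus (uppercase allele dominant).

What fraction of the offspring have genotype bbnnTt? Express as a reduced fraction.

P(bbnnTt) = 1/16

BbnnTt gametes: BnT×2, Bnt×2, bnT×2, bnt×2
BbNnTt gametes: BNT×1, BNt×1, BnT×1, Bnt×1, bNT×1, bNt×1, bnT×1, bnt×1
BbnnTt×BbNnTt grid (8·8=64): BBNnTT=2 BBNnTt=4 BBNntt=2 BBnnTT=2 BBnnTt=4 BBnntt=2 BbNnTT=4 BbNnTt=8 BbNntt=4 BbnnTT=4 BbnnTt=8 Bbnntt=4 bbNnTT=2 bbNnTt=4 bbNntt=2 bbnnTT=2 bbnnTt=4 bbnntt=2
bbnnTt hits 4/64; gcd=4; 4÷4/64÷4 = 1/16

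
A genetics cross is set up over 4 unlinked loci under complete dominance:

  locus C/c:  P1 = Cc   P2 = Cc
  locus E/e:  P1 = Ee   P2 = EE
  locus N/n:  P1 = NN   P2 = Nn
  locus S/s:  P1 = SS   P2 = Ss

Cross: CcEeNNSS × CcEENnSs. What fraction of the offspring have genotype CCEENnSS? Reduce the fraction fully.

P(CCEENnSS) = 1/32

CcEeNNSS gametes: CENS×4, CeNS×4, cENS×4, ceNS×4
CcEENnSs gametes: CENS×2, CENs×2, CEnS×2, CEns×2, cENS×2, cENs×2, cEnS×2, cEns×2
CcEeNNSS×CcEENnSs grid (16·16=256): CCEENNSS=8 CCEENNSs=8 CCEENnSS=8 CCEENnSs=8 CCEeNNSS=8 CCEeNNSs=8 CCEeNnSS=8 CCEeNnSs=8 CcEENNSS=16 CcEENNSs=16 CcEENnSS=16 CcEENnSs=16 CcEeNNSS=16 CcEeNNSs=16 CcEeNnSS=16 CcEeNnSs=16 ccEENNSS=8 ccEENNSs=8 ccEENnSS=8 ccEENnSs=8 ccEeNNSS=8 ccEeNNSs=8 ccEeNnSS=8 ccEeNnSs=8
CCEENnSS hits 8/256; gcd=8; 8÷8/256÷8 = 1/32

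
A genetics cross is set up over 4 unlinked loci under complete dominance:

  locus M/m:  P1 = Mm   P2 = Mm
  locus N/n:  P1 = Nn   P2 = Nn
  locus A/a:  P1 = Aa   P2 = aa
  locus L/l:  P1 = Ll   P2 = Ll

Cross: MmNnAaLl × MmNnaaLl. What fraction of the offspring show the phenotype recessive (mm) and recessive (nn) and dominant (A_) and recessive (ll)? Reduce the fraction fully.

P(mm nn A_ ll) = 1/128

MmNnAaLl gametes: MNAL×1, MNAl×1, MNaL×1, MNal×1, MnAL×1, MnAl×1, MnaL×1, Mnal×1, mNAL×1, mNAl×1, mNaL×1, mNal×1, mnAL×1, mnAl×1, mnaL×1, mnal×1
MmNnaaLl gametes: MNaL×2, MNal×2, MnaL×2, Mnal×2, mNaL×2, mNal×2, mnaL×2, mnal×2
MmNnAaLl×MmNnaaLl grid (16·16=256): MMNNAaLL=2 MMNNAaLl=4 MMNNAall=2 MMNNaaLL=2 MMNNaaLl=4 MMNNaall=2 MMNnAaLL=4 MMNnAaLl=8 MMNnAall=4 MMNnaaLL=4 MMNnaaLl=8 MMNnaall=4 MMnnAaLL=2 MMnnAaLl=4 MMnnAall=2 MMnnaaLL=2 MMnnaaLl=4 MMnnaall=2 MmNNAaLL=4 MmNNAaLl=8 MmNNAall=4 MmNNaaLL=4 MmNNaaLl=8 MmNNaall=4 MmNnAaLL=8 MmNnAaLl=16 MmNnAall=8 MmNnaaLL=8 MmNnaaLl=16 MmNnaall=8 MmnnAaLL=4 MmnnAaLl=8 MmnnAall=4 MmnnaaLL=4 MmnnaaLl=8 Mmnnaall=4 mmNNAaLL=2 mmNNAaLl=4 mmNNAall=2 mmNNaaLL=2 mmNNaaLl=4 mmNNaall=2 mmNnAaLL=4 mmNnAaLl=8 mmNnAall=4 mmNnaaLL=4 mmNnaaLl=8 mmNnaall=4 mmnnAaLL=2 mmnnAaLl=4 mmnnAall=2 mmnnaaLL=2 mmnnaaLl=4 mmnnaall=2
mm nn A_ ll hits 2/256; gcd=2; 2÷2/256÷2 = 1/128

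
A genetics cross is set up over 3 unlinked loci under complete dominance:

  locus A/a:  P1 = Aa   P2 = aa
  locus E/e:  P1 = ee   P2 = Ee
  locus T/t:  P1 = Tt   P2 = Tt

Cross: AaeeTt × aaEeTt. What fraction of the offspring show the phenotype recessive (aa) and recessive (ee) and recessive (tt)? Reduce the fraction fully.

AaeeTt gametes: AeT×2, Aet×2, aeT×2, aet×2
aaEeTt gametes: aET×2, aEt×2, aeT×2, aet×2
AaeeTt×aaEeTt grid (8·8=64): AaEeTT=4 AaEeTt=8 AaEett=4 AaeeTT=4 AaeeTt=8 Aaeett=4 aaEeTT=4 aaEeTt=8 aaEett=4 aaeeTT=4 aaeeTt=8 aaeett=4
aa ee tt hits 4/64; gcd=4; 4÷4/64÷4 = 1/16

P(aa ee tt) = 1/16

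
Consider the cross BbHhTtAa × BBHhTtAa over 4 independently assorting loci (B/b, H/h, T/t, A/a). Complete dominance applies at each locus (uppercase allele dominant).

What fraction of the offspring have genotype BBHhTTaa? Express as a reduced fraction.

BbHhTtAa gametes: BHTA×1, BHTa×1, BHtA×1, BHta×1, BhTA×1, BhTa×1, BhtA×1, Bhta×1, bHTA×1, bHTa×1, bHtA×1, bHta×1, bhTA×1, bhTa×1, bhtA×1, bhta×1
BBHhTtAa gametes: BHTA×2, BHTa×2, BHtA×2, BHta×2, BhTA×2, BhTa×2, BhtA×2, Bhta×2
BbHhTtAa×BBHhTtAa grid (16·16=256): BBHHTTAA=2 BBHHTTAa=4 BBHHTTaa=2 BBHHTtAA=4 BBHHTtAa=8 BBHHTtaa=4 BBHHttAA=2 BBHHttAa=4 BBHHttaa=2 BBHhTTAA=4 BBHhTTAa=8 BBHhTTaa=4 BBHhTtAA=8 BBHhTtAa=16 BBHhTtaa=8 BBHhttAA=4 BBHhttAa=8 BBHhttaa=4 BBhhTTAA=2 BBhhTTAa=4 BBhhTTaa=2 BBhhTtAA=4 BBhhTtAa=8 BBhhTtaa=4 BBhhttAA=2 BBhhttAa=4 BBhhttaa=2 BbHHTTAA=2 BbHHTTAa=4 BbHHTTaa=2 BbHHTtAA=4 BbHHTtAa=8 BbHHTtaa=4 BbHHttAA=2 BbHHttAa=4 BbHHttaa=2 BbHhTTAA=4 BbHhTTAa=8 BbHhTTaa=4 BbHhTtAA=8 BbHhTtAa=16 BbHhTtaa=8 BbHhttAA=4 BbHhttAa=8 BbHhttaa=4 BbhhTTAA=2 BbhhTTAa=4 BbhhTTaa=2 BbhhTtAA=4 BbhhTtAa=8 BbhhTtaa=4 BbhhttAA=2 BbhhttAa=4 Bbhhttaa=2
BBHhTTaa hits 4/256; gcd=4; 4÷4/256÷4 = 1/64

P(BBHhTTaa) = 1/64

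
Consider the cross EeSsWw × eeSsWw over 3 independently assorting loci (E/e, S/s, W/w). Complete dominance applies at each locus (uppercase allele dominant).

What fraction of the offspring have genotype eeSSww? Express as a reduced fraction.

P(eeSSww) = 1/32

EeSsWw gametes: ESW×1, ESw×1, EsW×1, Esw×1, eSW×1, eSw×1, esW×1, esw×1
eeSsWw gametes: eSW×2, eSw×2, esW×2, esw×2
EeSsWw×eeSsWw grid (8·8=64): EeSSWW=2 EeSSWw=4 EeSSww=2 EeSsWW=4 EeSsWw=8 EeSsww=4 EessWW=2 EessWw=4 Eessww=2 eeSSWW=2 eeSSWw=4 eeSSww=2 eeSsWW=4 eeSsWw=8 eeSsww=4 eessWW=2 eessWw=4 eessww=2
eeSSww hits 2/64; gcd=2; 2÷2/64÷2 = 1/32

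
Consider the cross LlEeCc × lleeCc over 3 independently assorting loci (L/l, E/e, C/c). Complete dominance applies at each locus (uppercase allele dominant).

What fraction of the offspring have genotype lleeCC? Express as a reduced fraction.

LlEeCc gametes: LEC×1, LEc×1, LeC×1, Lec×1, lEC×1, lEc×1, leC×1, lec×1
lleeCc gametes: leC×4, lec×4
LlEeCc×lleeCc grid (8·8=64): LlEeCC=4 LlEeCc=8 LlEecc=4 LleeCC=4 LleeCc=8 Lleecc=4 llEeCC=4 llEeCc=8 llEecc=4 lleeCC=4 lleeCc=8 lleecc=4
lleeCC hits 4/64; gcd=4; 4÷4/64÷4 = 1/16

P(lleeCC) = 1/16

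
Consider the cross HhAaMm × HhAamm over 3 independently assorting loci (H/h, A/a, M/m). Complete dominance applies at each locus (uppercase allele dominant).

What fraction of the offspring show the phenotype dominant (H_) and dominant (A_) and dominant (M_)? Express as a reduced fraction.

P(H_ A_ M_) = 9/32

HhAaMm gametes: HAM×1, HAm×1, HaM×1, Ham×1, hAM×1, hAm×1, haM×1, ham×1
HhAamm gametes: HAm×2, Ham×2, hAm×2, ham×2
HhAaMm×HhAamm grid (8·8=64): HHAAMm=2 HHAAmm=2 HHAaMm=4 HHAamm=4 HHaaMm=2 HHaamm=2 HhAAMm=4 HhAAmm=4 HhAaMm=8 HhAamm=8 HhaaMm=4 Hhaamm=4 hhAAMm=2 hhAAmm=2 hhAaMm=4 hhAamm=4 hhaaMm=2 hhaamm=2
H_ A_ M_ hits 18/64; gcd=2; 18÷2/64÷2 = 9/32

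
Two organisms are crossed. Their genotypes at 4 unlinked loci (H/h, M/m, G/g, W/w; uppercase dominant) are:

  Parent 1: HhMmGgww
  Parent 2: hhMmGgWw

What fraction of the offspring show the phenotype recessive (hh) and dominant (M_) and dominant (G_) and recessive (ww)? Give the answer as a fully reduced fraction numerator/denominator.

P(hh M_ G_ ww) = 9/64

HhMmGgww gametes: HMGw×2, HMgw×2, HmGw×2, Hmgw×2, hMGw×2, hMgw×2, hmGw×2, hmgw×2
hhMmGgWw gametes: hMGW×2, hMGw×2, hMgW×2, hMgw×2, hmGW×2, hmGw×2, hmgW×2, hmgw×2
HhMmGgww×hhMmGgWw grid (16·16=256): HhMMGGWw=4 HhMMGGww=4 HhMMGgWw=8 HhMMGgww=8 HhMMggWw=4 HhMMggww=4 HhMmGGWw=8 HhMmGGww=8 HhMmGgWw=16 HhMmGgww=16 HhMmggWw=8 HhMmggww=8 HhmmGGWw=4 HhmmGGww=4 HhmmGgWw=8 HhmmGgww=8 HhmmggWw=4 Hhmmggww=4 hhMMGGWw=4 hhMMGGww=4 hhMMGgWw=8 hhMMGgww=8 hhMMggWw=4 hhMMggww=4 hhMmGGWw=8 hhMmGGww=8 hhMmGgWw=16 hhMmGgww=16 hhMmggWw=8 hhMmggww=8 hhmmGGWw=4 hhmmGGww=4 hhmmGgWw=8 hhmmGgww=8 hhmmggWw=4 hhmmggww=4
hh M_ G_ ww hits 36/256; gcd=4; 36÷4/256÷4 = 9/64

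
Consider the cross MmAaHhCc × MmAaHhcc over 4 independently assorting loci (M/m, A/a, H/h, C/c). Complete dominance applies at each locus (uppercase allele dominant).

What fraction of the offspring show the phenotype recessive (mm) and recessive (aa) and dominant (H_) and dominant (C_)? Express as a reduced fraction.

MmAaHhCc gametes: MAHC×1, MAHc×1, MAhC×1, MAhc×1, MaHC×1, MaHc×1, MahC×1, Mahc×1, mAHC×1, mAHc×1, mAhC×1, mAhc×1, maHC×1, maHc×1, mahC×1, mahc×1
MmAaHhcc gametes: MAHc×2, MAhc×2, MaHc×2, Mahc×2, mAHc×2, mAhc×2, maHc×2, mahc×2
MmAaHhCc×MmAaHhcc grid (16·16=256): MMAAHHCc=2 MMAAHHcc=2 MMAAHhCc=4 MMAAHhcc=4 MMAAhhCc=2 MMAAhhcc=2 MMAaHHCc=4 MMAaHHcc=4 MMAaHhCc=8 MMAaHhcc=8 MMAahhCc=4 MMAahhcc=4 MMaaHHCc=2 MMaaHHcc=2 MMaaHhCc=4 MMaaHhcc=4 MMaahhCc=2 MMaahhcc=2 MmAAHHCc=4 MmAAHHcc=4 MmAAHhCc=8 MmAAHhcc=8 MmAAhhCc=4 MmAAhhcc=4 MmAaHHCc=8 MmAaHHcc=8 MmAaHhCc=16 MmAaHhcc=16 MmAahhCc=8 MmAahhcc=8 MmaaHHCc=4 MmaaHHcc=4 MmaaHhCc=8 MmaaHhcc=8 MmaahhCc=4 Mmaahhcc=4 mmAAHHCc=2 mmAAHHcc=2 mmAAHhCc=4 mmAAHhcc=4 mmAAhhCc=2 mmAAhhcc=2 mmAaHHCc=4 mmAaHHcc=4 mmAaHhCc=8 mmAaHhcc=8 mmAahhCc=4 mmAahhcc=4 mmaaHHCc=2 mmaaHHcc=2 mmaaHhCc=4 mmaaHhcc=4 mmaahhCc=2 mmaahhcc=2
mm aa H_ C_ hits 6/256; gcd=2; 6÷2/256÷2 = 3/128

P(mm aa H_ C_) = 3/128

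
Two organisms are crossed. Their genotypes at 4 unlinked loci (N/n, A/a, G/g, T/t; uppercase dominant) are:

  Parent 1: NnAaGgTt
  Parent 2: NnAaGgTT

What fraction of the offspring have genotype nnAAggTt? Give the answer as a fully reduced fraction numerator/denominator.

NnAaGgTt gametes: NAGT×1, NAGt×1, NAgT×1, NAgt×1, NaGT×1, NaGt×1, NagT×1, Nagt×1, nAGT×1, nAGt×1, nAgT×1, nAgt×1, naGT×1, naGt×1, nagT×1, nagt×1
NnAaGgTT gametes: NAGT×2, NAgT×2, NaGT×2, NagT×2, nAGT×2, nAgT×2, naGT×2, nagT×2
NnAaGgTt×NnAaGgTT grid (16·16=256): NNAAGGTT=2 NNAAGGTt=2 NNAAGgTT=4 NNAAGgTt=4 NNAAggTT=2 NNAAggTt=2 NNAaGGTT=4 NNAaGGTt=4 NNAaGgTT=8 NNAaGgTt=8 NNAaggTT=4 NNAaggTt=4 NNaaGGTT=2 NNaaGGTt=2 NNaaGgTT=4 NNaaGgTt=4 NNaaggTT=2 NNaaggTt=2 NnAAGGTT=4 NnAAGGTt=4 NnAAGgTT=8 NnAAGgTt=8 NnAAggTT=4 NnAAggTt=4 NnAaGGTT=8 NnAaGGTt=8 NnAaGgTT=16 NnAaGgTt=16 NnAaggTT=8 NnAaggTt=8 NnaaGGTT=4 NnaaGGTt=4 NnaaGgTT=8 NnaaGgTt=8 NnaaggTT=4 NnaaggTt=4 nnAAGGTT=2 nnAAGGTt=2 nnAAGgTT=4 nnAAGgTt=4 nnAAggTT=2 nnAAggTt=2 nnAaGGTT=4 nnAaGGTt=4 nnAaGgTT=8 nnAaGgTt=8 nnAaggTT=4 nnAaggTt=4 nnaaGGTT=2 nnaaGGTt=2 nnaaGgTT=4 nnaaGgTt=4 nnaaggTT=2 nnaaggTt=2
nnAAggTt hits 2/256; gcd=2; 2÷2/256÷2 = 1/128

P(nnAAggTt) = 1/128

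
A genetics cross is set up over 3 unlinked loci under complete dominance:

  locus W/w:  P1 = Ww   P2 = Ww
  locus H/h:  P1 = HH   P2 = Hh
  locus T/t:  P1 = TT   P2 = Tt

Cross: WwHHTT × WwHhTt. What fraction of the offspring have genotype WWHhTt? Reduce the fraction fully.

P(WWHhTt) = 1/16

WwHHTT gametes: WHT×4, wHT×4
WwHhTt gametes: WHT×1, WHt×1, WhT×1, Wht×1, wHT×1, wHt×1, whT×1, wht×1
WwHHTT×WwHhTt grid (8·8=64): WWHHTT=4 WWHHTt=4 WWHhTT=4 WWHhTt=4 WwHHTT=8 WwHHTt=8 WwHhTT=8 WwHhTt=8 wwHHTT=4 wwHHTt=4 wwHhTT=4 wwHhTt=4
WWHhTt hits 4/64; gcd=4; 4÷4/64÷4 = 1/16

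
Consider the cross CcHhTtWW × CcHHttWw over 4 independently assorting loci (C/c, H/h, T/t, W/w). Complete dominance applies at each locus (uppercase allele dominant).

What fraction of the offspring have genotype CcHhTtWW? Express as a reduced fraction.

P(CcHhTtWW) = 1/16

CcHhTtWW gametes: CHTW×2, CHtW×2, ChTW×2, ChtW×2, cHTW×2, cHtW×2, chTW×2, chtW×2
CcHHttWw gametes: CHtW×4, CHtw×4, cHtW×4, cHtw×4
CcHhTtWW×CcHHttWw grid (16·16=256): CCHHTtWW=8 CCHHTtWw=8 CCHHttWW=8 CCHHttWw=8 CCHhTtWW=8 CCHhTtWw=8 CCHhttWW=8 CCHhttWw=8 CcHHTtWW=16 CcHHTtWw=16 CcHHttWW=16 CcHHttWw=16 CcHhTtWW=16 CcHhTtWw=16 CcHhttWW=16 CcHhttWw=16 ccHHTtWW=8 ccHHTtWw=8 ccHHttWW=8 ccHHttWw=8 ccHhTtWW=8 ccHhTtWw=8 ccHhttWW=8 ccHhttWw=8
CcHhTtWW hits 16/256; gcd=16; 16÷16/256÷16 = 1/16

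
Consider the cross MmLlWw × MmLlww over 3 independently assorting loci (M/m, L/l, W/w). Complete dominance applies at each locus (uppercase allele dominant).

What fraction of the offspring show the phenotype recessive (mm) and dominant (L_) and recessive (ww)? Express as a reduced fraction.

MmLlWw gametes: MLW×1, MLw×1, MlW×1, Mlw×1, mLW×1, mLw×1, mlW×1, mlw×1
MmLlww gametes: MLw×2, Mlw×2, mLw×2, mlw×2
MmLlWw×MmLlww grid (8·8=64): MMLLWw=2 MMLLww=2 MMLlWw=4 MMLlww=4 MMllWw=2 MMllww=2 MmLLWw=4 MmLLww=4 MmLlWw=8 MmLlww=8 MmllWw=4 Mmllww=4 mmLLWw=2 mmLLww=2 mmLlWw=4 mmLlww=4 mmllWw=2 mmllww=2
mm L_ ww hits 6/64; gcd=2; 6÷2/64÷2 = 3/32

P(mm L_ ww) = 3/32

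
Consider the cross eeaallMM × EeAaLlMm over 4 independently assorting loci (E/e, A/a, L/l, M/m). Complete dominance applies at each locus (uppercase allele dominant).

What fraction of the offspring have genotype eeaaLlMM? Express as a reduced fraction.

P(eeaaLlMM) = 1/16

eeaallMM gametes: ealM×16
EeAaLlMm gametes: EALM×1, EALm×1, EAlM×1, EAlm×1, EaLM×1, EaLm×1, EalM×1, Ealm×1, eALM×1, eALm×1, eAlM×1, eAlm×1, eaLM×1, eaLm×1, ealM×1, ealm×1
eeaallMM×EeAaLlMm grid (16·16=256): EeAaLlMM=16 EeAaLlMm=16 EeAallMM=16 EeAallMm=16 EeaaLlMM=16 EeaaLlMm=16 EeaallMM=16 EeaallMm=16 eeAaLlMM=16 eeAaLlMm=16 eeAallMM=16 eeAallMm=16 eeaaLlMM=16 eeaaLlMm=16 eeaallMM=16 eeaallMm=16
eeaaLlMM hits 16/256; gcd=16; 16÷16/256÷16 = 1/16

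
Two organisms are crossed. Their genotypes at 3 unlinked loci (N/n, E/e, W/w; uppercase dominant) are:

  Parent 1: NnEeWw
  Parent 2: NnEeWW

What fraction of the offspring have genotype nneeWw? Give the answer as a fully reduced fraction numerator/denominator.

P(nneeWw) = 1/32

NnEeWw gametes: NEW×1, NEw×1, NeW×1, New×1, nEW×1, nEw×1, neW×1, new×1
NnEeWW gametes: NEW×2, NeW×2, nEW×2, neW×2
NnEeWw×NnEeWW grid (8·8=64): NNEEWW=2 NNEEWw=2 NNEeWW=4 NNEeWw=4 NNeeWW=2 NNeeWw=2 NnEEWW=4 NnEEWw=4 NnEeWW=8 NnEeWw=8 NneeWW=4 NneeWw=4 nnEEWW=2 nnEEWw=2 nnEeWW=4 nnEeWw=4 nneeWW=2 nneeWw=2
nneeWw hits 2/64; gcd=2; 2÷2/64÷2 = 1/32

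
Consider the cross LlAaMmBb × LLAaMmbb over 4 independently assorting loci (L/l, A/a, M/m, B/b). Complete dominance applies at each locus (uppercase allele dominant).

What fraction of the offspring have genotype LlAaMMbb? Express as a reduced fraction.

P(LlAaMMbb) = 1/32

LlAaMmBb gametes: LAMB×1, LAMb×1, LAmB×1, LAmb×1, LaMB×1, LaMb×1, LamB×1, Lamb×1, lAMB×1, lAMb×1, lAmB×1, lAmb×1, laMB×1, laMb×1, lamB×1, lamb×1
LLAaMmbb gametes: LAMb×4, LAmb×4, LaMb×4, Lamb×4
LlAaMmBb×LLAaMmbb grid (16·16=256): LLAAMMBb=4 LLAAMMbb=4 LLAAMmBb=8 LLAAMmbb=8 LLAAmmBb=4 LLAAmmbb=4 LLAaMMBb=8 LLAaMMbb=8 LLAaMmBb=16 LLAaMmbb=16 LLAammBb=8 LLAammbb=8 LLaaMMBb=4 LLaaMMbb=4 LLaaMmBb=8 LLaaMmbb=8 LLaammBb=4 LLaammbb=4 LlAAMMBb=4 LlAAMMbb=4 LlAAMmBb=8 LlAAMmbb=8 LlAAmmBb=4 LlAAmmbb=4 LlAaMMBb=8 LlAaMMbb=8 LlAaMmBb=16 LlAaMmbb=16 LlAammBb=8 LlAammbb=8 LlaaMMBb=4 LlaaMMbb=4 LlaaMmBb=8 LlaaMmbb=8 LlaammBb=4 Llaammbb=4
LlAaMMbb hits 8/256; gcd=8; 8÷8/256÷8 = 1/32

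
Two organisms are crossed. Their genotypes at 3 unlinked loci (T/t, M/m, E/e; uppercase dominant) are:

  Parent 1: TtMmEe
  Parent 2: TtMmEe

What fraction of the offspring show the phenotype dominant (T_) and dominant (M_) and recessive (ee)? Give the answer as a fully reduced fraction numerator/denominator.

P(T_ M_ ee) = 9/64

TtMmEe gametes: TME×1, TMe×1, TmE×1, Tme×1, tME×1, tMe×1, tmE×1, tme×1
TtMmEe gametes: TME×1, TMe×1, TmE×1, Tme×1, tME×1, tMe×1, tmE×1, tme×1
TtMmEe×TtMmEe grid (8·8=64): TTMMEE=1 TTMMEe=2 TTMMee=1 TTMmEE=2 TTMmEe=4 TTMmee=2 TTmmEE=1 TTmmEe=2 TTmmee=1 TtMMEE=2 TtMMEe=4 TtMMee=2 TtMmEE=4 TtMmEe=8 TtMmee=4 TtmmEE=2 TtmmEe=4 Ttmmee=2 ttMMEE=1 ttMMEe=2 ttMMee=1 ttMmEE=2 ttMmEe=4 ttMmee=2 ttmmEE=1 ttmmEe=2 ttmmee=1
T_ M_ ee hits 9/64; gcd=1; 9÷1/64÷1 = 9/64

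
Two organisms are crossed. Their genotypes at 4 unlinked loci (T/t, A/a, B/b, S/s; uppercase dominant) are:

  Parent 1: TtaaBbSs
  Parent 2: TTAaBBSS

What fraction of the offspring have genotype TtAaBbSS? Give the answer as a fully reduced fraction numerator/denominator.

P(TtAaBbSS) = 1/16

TtaaBbSs gametes: TaBS×2, TaBs×2, TabS×2, Tabs×2, taBS×2, taBs×2, tabS×2, tabs×2
TTAaBBSS gametes: TABS×8, TaBS×8
TtaaBbSs×TTAaBBSS grid (16·16=256): TTAaBBSS=16 TTAaBBSs=16 TTAaBbSS=16 TTAaBbSs=16 TTaaBBSS=16 TTaaBBSs=16 TTaaBbSS=16 TTaaBbSs=16 TtAaBBSS=16 TtAaBBSs=16 TtAaBbSS=16 TtAaBbSs=16 TtaaBBSS=16 TtaaBBSs=16 TtaaBbSS=16 TtaaBbSs=16
TtAaBbSS hits 16/256; gcd=16; 16÷16/256÷16 = 1/16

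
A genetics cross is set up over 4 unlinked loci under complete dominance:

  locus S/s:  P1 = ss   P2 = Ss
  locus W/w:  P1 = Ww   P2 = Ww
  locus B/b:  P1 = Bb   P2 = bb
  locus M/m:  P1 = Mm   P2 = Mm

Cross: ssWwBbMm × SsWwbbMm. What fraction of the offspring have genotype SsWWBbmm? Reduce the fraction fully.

P(SsWWBbmm) = 1/64

ssWwBbMm gametes: sWBM×2, sWBm×2, sWbM×2, sWbm×2, swBM×2, swBm×2, swbM×2, swbm×2
SsWwbbMm gametes: SWbM×2, SWbm×2, SwbM×2, Swbm×2, sWbM×2, sWbm×2, swbM×2, swbm×2
ssWwBbMm×SsWwbbMm grid (16·16=256): SsWWBbMM=4 SsWWBbMm=8 SsWWBbmm=4 SsWWbbMM=4 SsWWbbMm=8 SsWWbbmm=4 SsWwBbMM=8 SsWwBbMm=16 SsWwBbmm=8 SsWwbbMM=8 SsWwbbMm=16 SsWwbbmm=8 SswwBbMM=4 SswwBbMm=8 SswwBbmm=4 SswwbbMM=4 SswwbbMm=8 Sswwbbmm=4 ssWWBbMM=4 ssWWBbMm=8 ssWWBbmm=4 ssWWbbMM=4 ssWWbbMm=8 ssWWbbmm=4 ssWwBbMM=8 ssWwBbMm=16 ssWwBbmm=8 ssWwbbMM=8 ssWwbbMm=16 ssWwbbmm=8 sswwBbMM=4 sswwBbMm=8 sswwBbmm=4 sswwbbMM=4 sswwbbMm=8 sswwbbmm=4
SsWWBbmm hits 4/256; gcd=4; 4÷4/256÷4 = 1/64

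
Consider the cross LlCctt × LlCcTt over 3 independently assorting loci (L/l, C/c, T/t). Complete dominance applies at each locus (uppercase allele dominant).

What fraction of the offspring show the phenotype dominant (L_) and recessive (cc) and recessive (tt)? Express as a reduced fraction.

LlCctt gametes: LCt×2, Lct×2, lCt×2, lct×2
LlCcTt gametes: LCT×1, LCt×1, LcT×1, Lct×1, lCT×1, lCt×1, lcT×1, lct×1
LlCctt×LlCcTt grid (8·8=64): LLCCTt=2 LLCCtt=2 LLCcTt=4 LLCctt=4 LLccTt=2 LLcctt=2 LlCCTt=4 LlCCtt=4 LlCcTt=8 LlCctt=8 LlccTt=4 Llcctt=4 llCCTt=2 llCCtt=2 llCcTt=4 llCctt=4 llccTt=2 llcctt=2
L_ cc tt hits 6/64; gcd=2; 6÷2/64÷2 = 3/32

P(L_ cc tt) = 3/32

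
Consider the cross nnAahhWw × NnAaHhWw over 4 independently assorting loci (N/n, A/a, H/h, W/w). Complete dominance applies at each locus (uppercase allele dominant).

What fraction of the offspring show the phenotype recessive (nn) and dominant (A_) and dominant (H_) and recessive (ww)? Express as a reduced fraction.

nnAahhWw gametes: nAhW×4, nAhw×4, nahW×4, nahw×4
NnAaHhWw gametes: NAHW×1, NAHw×1, NAhW×1, NAhw×1, NaHW×1, NaHw×1, NahW×1, Nahw×1, nAHW×1, nAHw×1, nAhW×1, nAhw×1, naHW×1, naHw×1, nahW×1, nahw×1
nnAahhWw×NnAaHhWw grid (16·16=256): NnAAHhWW=4 NnAAHhWw=8 NnAAHhww=4 NnAAhhWW=4 NnAAhhWw=8 NnAAhhww=4 NnAaHhWW=8 NnAaHhWw=16 NnAaHhww=8 NnAahhWW=8 NnAahhWw=16 NnAahhww=8 NnaaHhWW=4 NnaaHhWw=8 NnaaHhww=4 NnaahhWW=4 NnaahhWw=8 Nnaahhww=4 nnAAHhWW=4 nnAAHhWw=8 nnAAHhww=4 nnAAhhWW=4 nnAAhhWw=8 nnAAhhww=4 nnAaHhWW=8 nnAaHhWw=16 nnAaHhww=8 nnAahhWW=8 nnAahhWw=16 nnAahhww=8 nnaaHhWW=4 nnaaHhWw=8 nnaaHhww=4 nnaahhWW=4 nnaahhWw=8 nnaahhww=4
nn A_ H_ ww hits 12/256; gcd=4; 12÷4/256÷4 = 3/64

P(nn A_ H_ ww) = 3/64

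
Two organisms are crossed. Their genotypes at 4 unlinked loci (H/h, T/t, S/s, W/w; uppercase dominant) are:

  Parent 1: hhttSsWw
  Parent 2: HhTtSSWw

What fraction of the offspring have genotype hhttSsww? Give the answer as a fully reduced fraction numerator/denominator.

P(hhttSsww) = 1/32

hhttSsWw gametes: htSW×4, htSw×4, htsW×4, htsw×4
HhTtSSWw gametes: HTSW×2, HTSw×2, HtSW×2, HtSw×2, hTSW×2, hTSw×2, htSW×2, htSw×2
hhttSsWw×HhTtSSWw grid (16·16=256): HhTtSSWW=8 HhTtSSWw=16 HhTtSSww=8 HhTtSsWW=8 HhTtSsWw=16 HhTtSsww=8 HhttSSWW=8 HhttSSWw=16 HhttSSww=8 HhttSsWW=8 HhttSsWw=16 HhttSsww=8 hhTtSSWW=8 hhTtSSWw=16 hhTtSSww=8 hhTtSsWW=8 hhTtSsWw=16 hhTtSsww=8 hhttSSWW=8 hhttSSWw=16 hhttSSww=8 hhttSsWW=8 hhttSsWw=16 hhttSsww=8
hhttSsww hits 8/256; gcd=8; 8÷8/256÷8 = 1/32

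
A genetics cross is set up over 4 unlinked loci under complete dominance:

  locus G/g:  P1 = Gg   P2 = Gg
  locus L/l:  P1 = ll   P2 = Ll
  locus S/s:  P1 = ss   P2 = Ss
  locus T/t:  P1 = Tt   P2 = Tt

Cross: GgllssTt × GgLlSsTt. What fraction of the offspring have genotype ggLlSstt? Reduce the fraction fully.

GgllssTt gametes: GlsT×4, Glst×4, glsT×4, glst×4
GgLlSsTt gametes: GLST×1, GLSt×1, GLsT×1, GLst×1, GlST×1, GlSt×1, GlsT×1, Glst×1, gLST×1, gLSt×1, gLsT×1, gLst×1, glST×1, glSt×1, glsT×1, glst×1
GgllssTt×GgLlSsTt grid (16·16=256): GGLlSsTT=4 GGLlSsTt=8 GGLlSstt=4 GGLlssTT=4 GGLlssTt=8 GGLlsstt=4 GGllSsTT=4 GGllSsTt=8 GGllSstt=4 GGllssTT=4 GGllssTt=8 GGllsstt=4 GgLlSsTT=8 GgLlSsTt=16 GgLlSstt=8 GgLlssTT=8 GgLlssTt=16 GgLlsstt=8 GgllSsTT=8 GgllSsTt=16 GgllSstt=8 GgllssTT=8 GgllssTt=16 Ggllsstt=8 ggLlSsTT=4 ggLlSsTt=8 ggLlSstt=4 ggLlssTT=4 ggLlssTt=8 ggLlsstt=4 ggllSsTT=4 ggllSsTt=8 ggllSstt=4 ggllssTT=4 ggllssTt=8 ggllsstt=4
ggLlSstt hits 4/256; gcd=4; 4÷4/256÷4 = 1/64

P(ggLlSstt) = 1/64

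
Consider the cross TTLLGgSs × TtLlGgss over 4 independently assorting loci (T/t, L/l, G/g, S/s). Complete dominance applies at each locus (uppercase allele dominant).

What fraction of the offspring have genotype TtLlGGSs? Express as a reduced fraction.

TTLLGgSs gametes: TLGS×4, TLGs×4, TLgS×4, TLgs×4
TtLlGgss gametes: TLGs×2, TLgs×2, TlGs×2, Tlgs×2, tLGs×2, tLgs×2, tlGs×2, tlgs×2
TTLLGgSs×TtLlGgss grid (16·16=256): TTLLGGSs=8 TTLLGGss=8 TTLLGgSs=16 TTLLGgss=16 TTLLggSs=8 TTLLggss=8 TTLlGGSs=8 TTLlGGss=8 TTLlGgSs=16 TTLlGgss=16 TTLlggSs=8 TTLlggss=8 TtLLGGSs=8 TtLLGGss=8 TtLLGgSs=16 TtLLGgss=16 TtLLggSs=8 TtLLggss=8 TtLlGGSs=8 TtLlGGss=8 TtLlGgSs=16 TtLlGgss=16 TtLlggSs=8 TtLlggss=8
TtLlGGSs hits 8/256; gcd=8; 8÷8/256÷8 = 1/32

P(TtLlGGSs) = 1/32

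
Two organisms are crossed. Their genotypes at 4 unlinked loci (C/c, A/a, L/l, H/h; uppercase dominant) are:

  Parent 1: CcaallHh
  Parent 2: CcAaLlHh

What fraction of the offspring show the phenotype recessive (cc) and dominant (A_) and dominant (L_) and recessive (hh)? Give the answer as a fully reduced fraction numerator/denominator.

CcaallHh gametes: CalH×4, Calh×4, calH×4, calh×4
CcAaLlHh gametes: CALH×1, CALh×1, CAlH×1, CAlh×1, CaLH×1, CaLh×1, CalH×1, Calh×1, cALH×1, cALh×1, cAlH×1, cAlh×1, caLH×1, caLh×1, calH×1, calh×1
CcaallHh×CcAaLlHh grid (16·16=256): CCAaLlHH=4 CCAaLlHh=8 CCAaLlhh=4 CCAallHH=4 CCAallHh=8 CCAallhh=4 CCaaLlHH=4 CCaaLlHh=8 CCaaLlhh=4 CCaallHH=4 CCaallHh=8 CCaallhh=4 CcAaLlHH=8 CcAaLlHh=16 CcAaLlhh=8 CcAallHH=8 CcAallHh=16 CcAallhh=8 CcaaLlHH=8 CcaaLlHh=16 CcaaLlhh=8 CcaallHH=8 CcaallHh=16 Ccaallhh=8 ccAaLlHH=4 ccAaLlHh=8 ccAaLlhh=4 ccAallHH=4 ccAallHh=8 ccAallhh=4 ccaaLlHH=4 ccaaLlHh=8 ccaaLlhh=4 ccaallHH=4 ccaallHh=8 ccaallhh=4
cc A_ L_ hh hits 4/256; gcd=4; 4÷4/256÷4 = 1/64

P(cc A_ L_ hh) = 1/64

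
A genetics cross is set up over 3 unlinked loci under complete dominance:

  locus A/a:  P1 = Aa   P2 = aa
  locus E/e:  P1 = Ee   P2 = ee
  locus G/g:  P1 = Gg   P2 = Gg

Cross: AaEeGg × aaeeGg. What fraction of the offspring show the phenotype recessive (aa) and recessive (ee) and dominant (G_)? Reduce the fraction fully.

P(aa ee G_) = 3/16

AaEeGg gametes: AEG×1, AEg×1, AeG×1, Aeg×1, aEG×1, aEg×1, aeG×1, aeg×1
aaeeGg gametes: aeG×4, aeg×4
AaEeGg×aaeeGg grid (8·8=64): AaEeGG=4 AaEeGg=8 AaEegg=4 AaeeGG=4 AaeeGg=8 Aaeegg=4 aaEeGG=4 aaEeGg=8 aaEegg=4 aaeeGG=4 aaeeGg=8 aaeegg=4
aa ee G_ hits 12/64; gcd=4; 12÷4/64÷4 = 3/16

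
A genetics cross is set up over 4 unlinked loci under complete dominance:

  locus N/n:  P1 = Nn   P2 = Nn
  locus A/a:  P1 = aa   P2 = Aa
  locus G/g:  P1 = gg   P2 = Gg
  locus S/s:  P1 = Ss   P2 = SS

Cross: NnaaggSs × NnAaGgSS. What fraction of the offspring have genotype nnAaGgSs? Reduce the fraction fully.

NnaaggSs gametes: NagS×4, Nags×4, nagS×4, nags×4
NnAaGgSS gametes: NAGS×2, NAgS×2, NaGS×2, NagS×2, nAGS×2, nAgS×2, naGS×2, nagS×2
NnaaggSs×NnAaGgSS grid (16·16=256): NNAaGgSS=8 NNAaGgSs=8 NNAaggSS=8 NNAaggSs=8 NNaaGgSS=8 NNaaGgSs=8 NNaaggSS=8 NNaaggSs=8 NnAaGgSS=16 NnAaGgSs=16 NnAaggSS=16 NnAaggSs=16 NnaaGgSS=16 NnaaGgSs=16 NnaaggSS=16 NnaaggSs=16 nnAaGgSS=8 nnAaGgSs=8 nnAaggSS=8 nnAaggSs=8 nnaaGgSS=8 nnaaGgSs=8 nnaaggSS=8 nnaaggSs=8
nnAaGgSs hits 8/256; gcd=8; 8÷8/256÷8 = 1/32

P(nnAaGgSs) = 1/32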